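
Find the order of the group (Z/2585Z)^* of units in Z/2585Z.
(Z/2585Z)^* consists of the classes a with gcd(a, 2585) = 1, so its order is φ(2585). φ is multiplicative, with φ(p^e) = p^e − p^(e−1). Factorise 2585 = 5 · 11 · 47. Then
  φ(2585) = (5 − 1) · (11 − 1) · (47 − 1) = 4 · 10 · 46 = 1840.
Thus |(Z/2585Z)^*| = 1840.

Final answer: |(Z/2585Z)^*| = 1840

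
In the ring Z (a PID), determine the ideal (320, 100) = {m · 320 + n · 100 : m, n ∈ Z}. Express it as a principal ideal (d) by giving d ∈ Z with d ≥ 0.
(320, 100) = (20); d = 20

In the PID Z, (a, b) is generated by gcd(a, b). Compute gcd(320, 100) with the extended Euclidean algorithm, tracking rows (r, s, t) with s·320 + t·100 = r:
  row A: (320, 1, 0)   [1·320 + 0·100 = 320]
  row B: (100, 0, 1)   [0·320 + 1·100 = 100]
  320 = 3·100 + 20   → row C = row A − 3·row B = (20, 1, −3)   [check: 1·320 − 3·100 = 20]
  100 = 5·20 + 0   → remainder 0, stop. gcd = 20 (last nonzero row C).
So gcd(320, 100) = 20, with Bézout identity 1·320 − 3·100 = 20. Containment (⊇): the Bézout identity exhibits 20 as an element of (320, 100), giving (20) ⊆ (320, 100). Containment (⊆): since 20 | 320 and 20 | 100 (320 = 20·16, 100 = 20·5), every Z-linear combination of 320 and 100 is divisible by 20, so (320, 100) ⊆ (20). Therefore (320, 100) = (20), d = 20.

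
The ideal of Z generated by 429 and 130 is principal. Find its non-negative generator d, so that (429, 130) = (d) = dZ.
(429, 130) = (13); d = 13

In the PID Z, (a, b) is generated by gcd(a, b). Compute gcd(429, 130) with the extended Euclidean algorithm, tracking rows (r, s, t) with s·429 + t·130 = r:
  row A: (429, 1, 0)   [1·429 + 0·130 = 429]
  row B: (130, 0, 1)   [0·429 + 1·130 = 130]
  429 = 3·130 + 39   → row C = row A − 3·row B = (39, 1, −3)   [check: 1·429 − 3·130 = 39]
  130 = 3·39 + 13   → row D = row B − 3·row C = (13, −3, 10)   [check: −3·429 + 10·130 = 13]
  39 = 3·13 + 0   → remainder 0, stop. gcd = 13 (last nonzero row D).
So gcd(429, 130) = 13, with Bézout identity −3·429 + 10·130 = 13. Containment (⊇): the Bézout identity exhibits 13 as an element of (429, 130), giving (13) ⊆ (429, 130). Containment (⊆): since 13 | 429 and 13 | 130 (429 = 13·33, 130 = 13·10), every Z-linear combination of 429 and 130 is divisible by 13, so (429, 130) ⊆ (13). Therefore (429, 130) = (13), d = 13.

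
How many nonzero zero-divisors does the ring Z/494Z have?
In Z/494Z each nonzero element is either a unit (gcd with 494 is 1) or a zero-divisor (gcd > 1). The number of units is φ(494): factorise 494 = 2 · 13 · 19, so φ(494) = (2 − 1) · (13 − 1) · (19 − 1) = 1 · 12 · 18 = 216. The nonzero elements number 494 − 1 = 493. Hence the nonzero zero-divisors number 493 − 216 = 277.

Final answer: Z/494Z has 277 nonzero zero-divisors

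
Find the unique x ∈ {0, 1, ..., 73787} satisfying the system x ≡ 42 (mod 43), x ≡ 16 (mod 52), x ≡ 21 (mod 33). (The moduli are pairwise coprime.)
The moduli 43, 52, 33 are pairwise coprime, so by the CRT there is a unique solution mod 43·52·33 = 73788.
Solve by successive substitution. Start with x ≡ 42 (mod 43).
  Combine with x ≡ 16 (mod 52): write x = 42 + 43·t and require 42 + 43·t ≡ 16 (mod 52), i.e. 43·t ≡ 16 − 42 ≡ 26 (mod 52). Since 43^(−1) ≡ 23 (mod 52), t ≡ 23·26 ≡ 26 (mod 52). So x ≡ 42 + 43·26 = 1160 (mod 2236).
  Combine with x ≡ 21 (mod 33): write x = 1160 + 2236·t and require 1160 + 2236·t ≡ 21 (mod 33), i.e. 2236·t ≡ 21 − 1160 ≡ 16 (mod 33). Since 2236^(−1) ≡ 4 (mod 33) (2236 ≡ 25 (mod 33)), t ≡ 4·16 ≡ 31 (mod 33). So x ≡ 1160 + 2236·31 = 70476 (mod 73788).
Unique solution in [0, 73788): x = 70476.

Final answer: x ≡ 70476 (mod 73788); the representative in [0, 73788) is 70476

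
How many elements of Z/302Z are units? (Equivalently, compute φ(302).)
Z/302Z has φ(302) = 150 units

An element a ∈ Z/302Z is a unit iff gcd(a, 302) = 1, so the number of units is φ(302). φ is multiplicative, with φ(p^e) = p^e − p^(e−1). Factorise 302 = 2 · 151. Then
  φ(302) = (2 − 1) · (151 − 1) = 1 · 150 = 150.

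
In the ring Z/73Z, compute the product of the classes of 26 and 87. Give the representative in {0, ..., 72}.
72

Reduce the factors first: 87 ≡ 14 (mod 73), so 26 · 87 ≡ 26 · 14 (mod 73). 26 · 14 = 364. Dividing by 73: 364 = 4·73 + 72. So (26 · 87) mod 73 = 72.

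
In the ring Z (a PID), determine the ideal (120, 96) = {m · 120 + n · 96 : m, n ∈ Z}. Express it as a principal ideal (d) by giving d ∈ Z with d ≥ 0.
In the PID Z, (a, b) is generated by gcd(a, b). Compute gcd(120, 96) with the extended Euclidean algorithm, tracking rows (r, s, t) with s·120 + t·96 = r:
  row A: (120, 1, 0)   [1·120 + 0·96 = 120]
  row B: (96, 0, 1)   [0·120 + 1·96 = 96]
  120 = 1·96 + 24   → row C = row A − 1·row B = (24, 1, −1)   [check: 1·120 − 1·96 = 24]
  96 = 4·24 + 0   → remainder 0, stop. gcd = 24 (last nonzero row C).
So gcd(120, 96) = 24, with Bézout identity 1·120 − 1·96 = 24. Containment (⊇): the Bézout identity exhibits 24 as an element of (120, 96), giving (24) ⊆ (120, 96). Containment (⊆): since 24 | 120 and 24 | 96 (120 = 24·5, 96 = 24·4), every Z-linear combination of 120 and 96 is divisible by 24, so (120, 96) ⊆ (24). Therefore (120, 96) = (24), d = 24.

Final answer: (120, 96) = (24); d = 24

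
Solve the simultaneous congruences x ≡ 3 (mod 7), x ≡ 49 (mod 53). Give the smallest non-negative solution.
The moduli 7, 53 are pairwise coprime, so by the CRT there is a unique solution mod 7·53 = 371.
Solve by successive substitution. Start with x ≡ 3 (mod 7).
  Combine with x ≡ 49 (mod 53): write x = 3 + 7·t and require 3 + 7·t ≡ 49 (mod 53), i.e. 7·t ≡ 49 − 3 ≡ 46 (mod 53). Since 7^(−1) ≡ 38 (mod 53), t ≡ 38·46 ≡ 52 (mod 53). So x ≡ 3 + 7·52 = 367 (mod 371).
Unique solution in [0, 371): x = 367.

Final answer: x ≡ 367 (mod 371); the representative in [0, 371) is 367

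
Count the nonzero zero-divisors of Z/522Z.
Z/522Z has 353 nonzero zero-divisors

In Z/522Z each nonzero element is either a unit (gcd with 522 is 1) or a zero-divisor (gcd > 1). The number of units is φ(522): factorise 522 = 2 · 3^2 · 29, so φ(522) = (2 − 1) · (3^2 − 3^1) · (29 − 1) = 1 · 6 · 28 = 168. The nonzero elements number 522 − 1 = 521. Hence the nonzero zero-divisors number 521 − 168 = 353.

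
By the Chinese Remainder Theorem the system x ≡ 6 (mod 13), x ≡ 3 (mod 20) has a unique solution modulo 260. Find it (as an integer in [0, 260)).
x ≡ 123 (mod 260); the representative in [0, 260) is 123

The moduli 13, 20 are pairwise coprime, so by the CRT there is a unique solution mod 13·20 = 260.
Solve by successive substitution. Start with x ≡ 6 (mod 13).
  Combine with x ≡ 3 (mod 20): write x = 6 + 13·t and require 6 + 13·t ≡ 3 (mod 20), i.e. 13·t ≡ 3 − 6 ≡ 17 (mod 20). Since 13^(−1) ≡ 17 (mod 20), t ≡ 17·17 ≡ 9 (mod 20). So x ≡ 6 + 13·9 = 123 (mod 260).
Unique solution in [0, 260): x = 123.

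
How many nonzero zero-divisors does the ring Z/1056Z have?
In Z/1056Z each nonzero element is either a unit (gcd with 1056 is 1) or a zero-divisor (gcd > 1). The number of units is φ(1056): factorise 1056 = 2^5 · 3 · 11, so φ(1056) = (2^5 − 2^4) · (3 − 1) · (11 − 1) = 16 · 2 · 10 = 320. The nonzero elements number 1056 − 1 = 1055. Hence the nonzero zero-divisors number 1055 − 320 = 735.

Final answer: Z/1056Z has 735 nonzero zero-divisors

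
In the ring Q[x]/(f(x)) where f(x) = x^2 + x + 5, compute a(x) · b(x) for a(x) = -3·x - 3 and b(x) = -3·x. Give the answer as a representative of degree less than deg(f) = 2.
a · b ≡ -45 (mod f(x))

First multiply in Q[x] without reducing: a · b = 9·x^2 + 9·x. Now divide by f(x) = x^2 + x + 5, eliminating the leading term at each step:
  leading term 9·x^2: subtract (9)·f(x) = 9·x^2 + 9·x + 45, leaving -45
The degree is now < 2, so this is the remainder. Hence a · b ≡ -45 in Q[x]/(f).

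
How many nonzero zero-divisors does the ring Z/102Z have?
Z/102Z has 69 nonzero zero-divisors

In Z/102Z each nonzero element is either a unit (gcd with 102 is 1) or a zero-divisor (gcd > 1). The number of units is φ(102): factorise 102 = 2 · 3 · 17, so φ(102) = (2 − 1) · (3 − 1) · (17 − 1) = 1 · 2 · 16 = 32. The nonzero elements number 102 − 1 = 101. Hence the nonzero zero-divisors number 101 − 32 = 69.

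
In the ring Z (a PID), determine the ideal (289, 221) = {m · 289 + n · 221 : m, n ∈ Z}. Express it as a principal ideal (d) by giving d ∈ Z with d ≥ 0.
(289, 221) = (17); d = 17

In the PID Z, (a, b) is generated by gcd(a, b). Compute gcd(289, 221) with the extended Euclidean algorithm, tracking rows (r, s, t) with s·289 + t·221 = r:
  row A: (289, 1, 0)   [1·289 + 0·221 = 289]
  row B: (221, 0, 1)   [0·289 + 1·221 = 221]
  289 = 1·221 + 68   → row C = row A − 1·row B = (68, 1, −1)   [check: 1·289 − 1·221 = 68]
  221 = 3·68 + 17   → row D = row B − 3·row C = (17, −3, 4)   [check: −3·289 + 4·221 = 17]
  68 = 4·17 + 0   → remainder 0, stop. gcd = 17 (last nonzero row D).
So gcd(289, 221) = 17, with Bézout identity −3·289 + 4·221 = 17. Containment (⊇): the Bézout identity exhibits 17 as an element of (289, 221), giving (17) ⊆ (289, 221). Containment (⊆): since 17 | 289 and 17 | 221 (289 = 17·17, 221 = 17·13), every Z-linear combination of 289 and 221 is divisible by 17, so (289, 221) ⊆ (17). Therefore (289, 221) = (17), d = 17.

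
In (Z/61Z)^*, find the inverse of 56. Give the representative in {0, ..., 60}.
56^(−1) ≡ 12 (mod 61)

Apply the extended Euclidean algorithm to (61, 56), tracking rows (r, s, t) with s·61 + t·56 = r. Each division r_prev = q·r_cur + r_new produces the new row as (previous row) − q·(current row):
  row A: (61, 1, 0)   [1·61 + 0·56 = 61]
  row B: (56, 0, 1)   [0·61 + 1·56 = 56]
  61 = 1·56 + 5   → row C = row A − 1·row B = (5, 1, −1)   [check: 1·61 − 1·56 = 5]
  56 = 11·5 + 1   → row D = row B − 11·row C = (1, −11, 12)   [check: −11·61 + 12·56 = 1]
  5 = 5·1 + 0   → remainder 0, stop. gcd = 1 (last nonzero row D).
The gcd is 1, so 56 is invertible mod 61. The last nonzero row gives −11·61 + 12·56 = 1, so t = 12. So 56^(−1) ≡ 12 (mod 61). Verify: 56 · 12 = 672 ≡ 1 (mod 61). ✓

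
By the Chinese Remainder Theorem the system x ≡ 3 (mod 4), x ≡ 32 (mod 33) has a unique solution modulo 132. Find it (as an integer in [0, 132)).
x ≡ 131 (mod 132); the representative in [0, 132) is 131

The moduli 4, 33 are pairwise coprime, so by the CRT there is a unique solution mod 4·33 = 132.
Solve by successive substitution. Start with x ≡ 3 (mod 4).
  Combine with x ≡ 32 (mod 33): write x = 3 + 4·t and require 3 + 4·t ≡ 32 (mod 33), i.e. 4·t ≡ 32 − 3 ≡ 29 (mod 33). Since 4^(−1) ≡ 25 (mod 33), t ≡ 25·29 ≡ 32 (mod 33). So x ≡ 3 + 4·32 = 131 (mod 132).
Unique solution in [0, 132): x = 131.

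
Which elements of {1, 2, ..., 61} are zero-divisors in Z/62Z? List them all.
An element a ∈ Z/62Z (with a ≠ 0) is a zero-divisor iff gcd(a, 62) > 1 (because a is a unit precisely when gcd(a, n) = 1, and in Z/nZ every nonzero, non-unit element is a zero-divisor). Scan a = 1, ..., 61 and keep those with gcd(a, 62) > 1:
  gcd(2, 62) = 2, gcd(4, 62) = 2, gcd(6, 62) = 2, gcd(8, 62) = 2, gcd(10, 62) = 2, gcd(12, 62) = 2, gcd(14, 62) = 2, gcd(16, 62) = 2, gcd(18, 62) = 2, gcd(20, 62) = 2, gcd(22, 62) = 2, gcd(24, 62) = 2, gcd(26, 62) = 2, gcd(28, 62) = 2, gcd(30, 62) = 2, gcd(31, 62) = 31, gcd(32, 62) = 2, gcd(34, 62) = 2, gcd(36, 62) = 2, gcd(38, 62) = 2, gcd(40, 62) = 2, gcd(42, 62) = 2, gcd(44, 62) = 2, gcd(46, 62) = 2, gcd(48, 62) = 2, gcd(50, 62) = 2, gcd(52, 62) = 2, gcd(54, 62) = 2, gcd(56, 62) = 2, gcd(58, 62) = 2, gcd(60, 62) = 2.
All other a ∈ {1, ..., 61} have gcd(a, 62) = 1 and are units. So the nonzero zero-divisors are exactly the 31 values of a appearing in this scan.

Final answer: nonzero zero-divisors of Z/62Z = {2, 4, 6, 8, 10, 12, 14, 16, 18, 20, 22, 24, 26, 28, 30, 31, 32, 34, 36, 38, 40, 42, 44, 46, 48, 50, 52, 54, 56, 58, 60}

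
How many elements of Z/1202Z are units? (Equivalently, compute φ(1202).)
Z/1202Z has φ(1202) = 600 units

An element a ∈ Z/1202Z is a unit iff gcd(a, 1202) = 1, so the number of units is φ(1202). φ is multiplicative, with φ(p^e) = p^e − p^(e−1). Factorise 1202 = 2 · 601. Then
  φ(1202) = (2 − 1) · (601 − 1) = 1 · 600 = 600.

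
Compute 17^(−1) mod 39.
Apply the extended Euclidean algorithm to (39, 17), tracking rows (r, s, t) with s·39 + t·17 = r. Each division r_prev = q·r_cur + r_new produces the new row as (previous row) − q·(current row):
  row A: (39, 1, 0)   [1·39 + 0·17 = 39]
  row B: (17, 0, 1)   [0·39 + 1·17 = 17]
  39 = 2·17 + 5   → row C = row A − 2·row B = (5, 1, −2)   [check: 1·39 − 2·17 = 5]
  17 = 3·5 + 2   → row D = row B − 3·row C = (2, −3, 7)   [check: −3·39 + 7·17 = 2]
  5 = 2·2 + 1   → row E = row C − 2·row D = (1, 7, −16)   [check: 7·39 − 16·17 = 1]
  2 = 2·1 + 0   → remainder 0, stop. gcd = 1 (last nonzero row E).
The gcd is 1, so 17 is invertible mod 39. The last nonzero row gives 7·39 − 16·17 = 1, so t = −16. So 17^(−1) ≡ −16 ≡ 23 (mod 39). Verify: 17 · 23 = 391 ≡ 1 (mod 39). ✓

Final answer: 17^(−1) ≡ 23 (mod 39)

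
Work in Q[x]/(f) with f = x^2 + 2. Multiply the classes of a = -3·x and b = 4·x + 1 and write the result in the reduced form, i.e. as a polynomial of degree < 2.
a · b ≡ 24 - 3·x (mod f(x))

First multiply in Q[x] without reducing: a · b = -12·x^2 - 3·x. Now divide by f(x) = x^2 + 2, eliminating the leading term at each step:
  leading term -12·x^2: subtract (-12)·f(x) = -12·x^2 - 24, leaving 24 - 3·x
The degree is now < 2, so this is the remainder. Hence a · b ≡ 24 - 3·x in Q[x]/(f).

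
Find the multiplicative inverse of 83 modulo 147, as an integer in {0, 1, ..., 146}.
83^(−1) ≡ 62 (mod 147)

Apply the extended Euclidean algorithm to (147, 83), tracking rows (r, s, t) with s·147 + t·83 = r. Each division r_prev = q·r_cur + r_new produces the new row as (previous row) − q·(current row):
  row A: (147, 1, 0)   [1·147 + 0·83 = 147]
  row B: (83, 0, 1)   [0·147 + 1·83 = 83]
  147 = 1·83 + 64   → row C = row A − 1·row B = (64, 1, −1)   [check: 1·147 − 1·83 = 64]
  83 = 1·64 + 19   → row D = row B − 1·row C = (19, −1, 2)   [check: −1·147 + 2·83 = 19]
  64 = 3·19 + 7   → row E = row C − 3·row D = (7, 4, −7)   [check: 4·147 − 7·83 = 7]
  19 = 2·7 + 5   → row F = row D − 2·row E = (5, −9, 16)   [check: −9·147 + 16·83 = 5]
  7 = 1·5 + 2   → row G = row E − 1·row F = (2, 13, −23)   [check: 13·147 − 23·83 = 2]
  5 = 2·2 + 1   → row H = row F − 2·row G = (1, −35, 62)   [check: −35·147 + 62·83 = 1]
  2 = 2·1 + 0   → remainder 0, stop. gcd = 1 (last nonzero row H).
The gcd is 1, so 83 is invertible mod 147. The last nonzero row gives −35·147 + 62·83 = 1, so t = 62. So 83^(−1) ≡ 62 (mod 147). Verify: 83 · 62 = 5146 ≡ 1 (mod 147). ✓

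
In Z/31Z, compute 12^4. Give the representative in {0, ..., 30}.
Use repeated squaring. Binary(4) = 100. Walk through the bits of the exponent 4 left-to-right: at each bit after the leading one, square the running value, then multiply by 12 if the bit is 1 (always reducing mod 31):
  bit 1 = 1 (leading): start with 12.
  bit 2 = 0: square 12^2 = 144 ≡ 20 (mod 31).
  bit 3 = 0: square 20^2 = 400 ≡ 28 (mod 31).
Final value: 12^4 ≡ 28 (mod 31).

Final answer: 28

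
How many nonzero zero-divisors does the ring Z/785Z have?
Z/785Z has 160 nonzero zero-divisors

In Z/785Z each nonzero element is either a unit (gcd with 785 is 1) or a zero-divisor (gcd > 1). The number of units is φ(785): factorise 785 = 5 · 157, so φ(785) = (5 − 1) · (157 − 1) = 4 · 156 = 624. The nonzero elements number 785 − 1 = 784. Hence the nonzero zero-divisors number 784 − 624 = 160.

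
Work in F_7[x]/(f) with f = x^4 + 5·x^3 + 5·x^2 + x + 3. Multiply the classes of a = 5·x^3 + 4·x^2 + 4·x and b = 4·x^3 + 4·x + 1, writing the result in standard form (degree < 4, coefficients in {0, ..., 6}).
a · b ≡ 6·x^3 + 5·x + 3 (mod f(x))

Multiply as integer polynomials: a · b = 20·x^6 + 16·x^5 + 36·x^4 + 21·x^3 + 20·x^2 + 4·x. Reducing coefficients mod 7: a · b ≡ 6·x^6 + 2·x^5 + x^4 + 6·x^2 + 4·x. Now divide by f(x) = x^4 + 5·x^3 + 5·x^2 + x + 3 in F_7[x], eliminating the leading term at each step:
  leading term 6·x^6: subtract (6·x^2)·f(x) = 6·x^6 + 2·x^5 + 2·x^4 + 6·x^3 + 4·x^2, leaving 6·x^4 + x^3 + 2·x^2 + 4·x (coefficients mod 7)
  leading term 6·x^4: subtract (6)·f(x) = 6·x^4 + 2·x^3 + 2·x^2 + 6·x + 4, leaving 6·x^3 + 5·x + 3 (coefficients mod 7)
The degree is now < 4, so this is the remainder. Hence a · b ≡ 6·x^3 + 5·x + 3 in F_7[x]/(f).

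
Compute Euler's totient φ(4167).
φ is multiplicative, with φ(p^e) = p^e − p^(e−1). Factorise 4167 = 3^2 · 463. Then
  φ(4167) = (3^2 − 3^1) · (463 − 1) = 6 · 462 = 2772.

Final answer: φ(4167) = 2772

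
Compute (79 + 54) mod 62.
Reduce the summands first: 79 ≡ 17 (mod 62), so 79 + 54 ≡ 17 + 54 (mod 62). 17 + 54 = 71; 71 = 1·62 + 9, so (79 + 54) mod 62 = 9.

Final answer: 9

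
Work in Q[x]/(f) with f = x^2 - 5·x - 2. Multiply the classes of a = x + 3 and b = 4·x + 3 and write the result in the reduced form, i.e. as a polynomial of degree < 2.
First multiply in Q[x] without reducing: a · b = 4·x^2 + 15·x + 9. Now divide by f(x) = x^2 - 5·x - 2, eliminating the leading term at each step:
  leading term 4·x^2: subtract (4)·f(x) = 4·x^2 - 20·x - 8, leaving 35·x + 17
The degree is now < 2, so this is the remainder. Hence a · b ≡ 35·x + 17 in Q[x]/(f).

Final answer: a · b ≡ 35·x + 17 (mod f(x))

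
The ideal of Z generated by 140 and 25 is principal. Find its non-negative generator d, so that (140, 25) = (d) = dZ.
In the PID Z, (a, b) is generated by gcd(a, b). Compute gcd(140, 25) with the extended Euclidean algorithm, tracking rows (r, s, t) with s·140 + t·25 = r:
  row A: (140, 1, 0)   [1·140 + 0·25 = 140]
  row B: (25, 0, 1)   [0·140 + 1·25 = 25]
  140 = 5·25 + 15   → row C = row A − 5·row B = (15, 1, −5)   [check: 1·140 − 5·25 = 15]
  25 = 1·15 + 10   → row D = row B − 1·row C = (10, −1, 6)   [check: −1·140 + 6·25 = 10]
  15 = 1·10 + 5   → row E = row C − 1·row D = (5, 2, −11)   [check: 2·140 − 11·25 = 5]
  10 = 2·5 + 0   → remainder 0, stop. gcd = 5 (last nonzero row E).
So gcd(140, 25) = 5, with Bézout identity 2·140 − 11·25 = 5. Containment (⊇): the Bézout identity exhibits 5 as an element of (140, 25), giving (5) ⊆ (140, 25). Containment (⊆): since 5 | 140 and 5 | 25 (140 = 5·28, 25 = 5·5), every Z-linear combination of 140 and 25 is divisible by 5, so (140, 25) ⊆ (5). Therefore (140, 25) = (5), d = 5.

Final answer: (140, 25) = (5); d = 5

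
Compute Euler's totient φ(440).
φ(440) = 160

φ is multiplicative, with φ(p^e) = p^e − p^(e−1). Factorise 440 = 2^3 · 5 · 11. Then
  φ(440) = (2^3 − 2^2) · (5 − 1) · (11 − 1) = 4 · 4 · 10 = 160.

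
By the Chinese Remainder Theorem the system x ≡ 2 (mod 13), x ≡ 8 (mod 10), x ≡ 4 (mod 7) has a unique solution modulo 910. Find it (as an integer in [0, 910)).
x ≡ 158 (mod 910); the representative in [0, 910) is 158

The moduli 13, 10, 7 are pairwise coprime, so by the CRT there is a unique solution mod 13·10·7 = 910.
Solve by successive substitution. Start with x ≡ 2 (mod 13).
  Combine with x ≡ 8 (mod 10): write x = 2 + 13·t and require 2 + 13·t ≡ 8 (mod 10), i.e. 13·t ≡ 8 − 2 ≡ 6 (mod 10). Since 13^(−1) ≡ 7 (mod 10) (13 ≡ 3 (mod 10)), t ≡ 7·6 ≡ 2 (mod 10). So x ≡ 2 + 13·2 = 28 (mod 130).
  Combine with x ≡ 4 (mod 7): write x = 28 + 130·t and require 28 + 130·t ≡ 4 (mod 7), i.e. 130·t ≡ 4 − 28 ≡ 4 (mod 7). Since 130^(−1) ≡ 2 (mod 7) (130 ≡ 4 (mod 7)), t ≡ 2·4 ≡ 1 (mod 7). So x ≡ 28 + 130·1 = 158 (mod 910).
Unique solution in [0, 910): x = 158.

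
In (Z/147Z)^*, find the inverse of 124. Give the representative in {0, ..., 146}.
Apply the extended Euclidean algorithm to (147, 124), tracking rows (r, s, t) with s·147 + t·124 = r. Each division r_prev = q·r_cur + r_new produces the new row as (previous row) − q·(current row):
  row A: (147, 1, 0)   [1·147 + 0·124 = 147]
  row B: (124, 0, 1)   [0·147 + 1·124 = 124]
  147 = 1·124 + 23   → row C = row A − 1·row B = (23, 1, −1)   [check: 1·147 − 1·124 = 23]
  124 = 5·23 + 9   → row D = row B − 5·row C = (9, −5, 6)   [check: −5·147 + 6·124 = 9]
  23 = 2·9 + 5   → row E = row C − 2·row D = (5, 11, −13)   [check: 11·147 − 13·124 = 5]
  9 = 1·5 + 4   → row F = row D − 1·row E = (4, −16, 19)   [check: −16·147 + 19·124 = 4]
  5 = 1·4 + 1   → row G = row E − 1·row F = (1, 27, −32)   [check: 27·147 − 32·124 = 1]
  4 = 4·1 + 0   → remainder 0, stop. gcd = 1 (last nonzero row G).
The gcd is 1, so 124 is invertible mod 147. The last nonzero row gives 27·147 − 32·124 = 1, so t = −32. So 124^(−1) ≡ −32 ≡ 115 (mod 147). Verify: 124 · 115 = 14260 ≡ 1 (mod 147). ✓

Final answer: 124^(−1) ≡ 115 (mod 147)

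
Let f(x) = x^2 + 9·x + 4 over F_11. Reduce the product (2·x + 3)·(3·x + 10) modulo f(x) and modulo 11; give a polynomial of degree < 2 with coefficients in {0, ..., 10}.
a · b ≡ 8·x + 6 (mod f(x))

Multiply as integer polynomials: a · b = 6·x^2 + 29·x + 30. Reducing coefficients mod 11: a · b ≡ 6·x^2 + 7·x + 8. Now divide by f(x) = x^2 + 9·x + 4 in F_11[x], eliminating the leading term at each step:
  leading term 6·x^2: subtract (6)·f(x) = 6·x^2 + 10·x + 2, leaving 8·x + 6 (coefficients mod 11)
The degree is now < 2, so this is the remainder. Hence a · b ≡ 8·x + 6 in F_11[x]/(f).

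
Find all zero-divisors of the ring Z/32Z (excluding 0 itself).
An element a ∈ Z/32Z (with a ≠ 0) is a zero-divisor iff gcd(a, 32) > 1 (because a is a unit precisely when gcd(a, n) = 1, and in Z/nZ every nonzero, non-unit element is a zero-divisor). Scan a = 1, ..., 31 and keep those with gcd(a, 32) > 1:
  gcd(2, 32) = 2, gcd(4, 32) = 4, gcd(6, 32) = 2, gcd(8, 32) = 8, gcd(10, 32) = 2, gcd(12, 32) = 4, gcd(14, 32) = 2, gcd(16, 32) = 16, gcd(18, 32) = 2, gcd(20, 32) = 4, gcd(22, 32) = 2, gcd(24, 32) = 8, gcd(26, 32) = 2, gcd(28, 32) = 4, gcd(30, 32) = 2.
All other a ∈ {1, ..., 31} have gcd(a, 32) = 1 and are units. So the nonzero zero-divisors are exactly the 15 values of a appearing in this scan.

Final answer: nonzero zero-divisors of Z/32Z = {2, 4, 6, 8, 10, 12, 14, 16, 18, 20, 22, 24, 26, 28, 30}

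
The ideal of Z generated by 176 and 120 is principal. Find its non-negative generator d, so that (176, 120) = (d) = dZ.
(176, 120) = (8); d = 8

In the PID Z, (a, b) is generated by gcd(a, b). Compute gcd(176, 120) with the extended Euclidean algorithm, tracking rows (r, s, t) with s·176 + t·120 = r:
  row A: (176, 1, 0)   [1·176 + 0·120 = 176]
  row B: (120, 0, 1)   [0·176 + 1·120 = 120]
  176 = 1·120 + 56   → row C = row A − 1·row B = (56, 1, −1)   [check: 1·176 − 1·120 = 56]
  120 = 2·56 + 8   → row D = row B − 2·row C = (8, −2, 3)   [check: −2·176 + 3·120 = 8]
  56 = 7·8 + 0   → remainder 0, stop. gcd = 8 (last nonzero row D).
So gcd(176, 120) = 8, with Bézout identity −2·176 + 3·120 = 8. Containment (⊇): the Bézout identity exhibits 8 as an element of (176, 120), giving (8) ⊆ (176, 120). Containment (⊆): since 8 | 176 and 8 | 120 (176 = 8·22, 120 = 8·15), every Z-linear combination of 176 and 120 is divisible by 8, so (176, 120) ⊆ (8). Therefore (176, 120) = (8), d = 8.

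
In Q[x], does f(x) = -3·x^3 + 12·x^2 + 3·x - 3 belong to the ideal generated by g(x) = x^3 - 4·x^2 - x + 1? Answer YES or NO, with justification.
In Q[x] the ideal (g) consists of all multiples of g, so f ∈ (g) iff g | f, i.e. iff the remainder of f on division by g is 0. Divide f by g (g is monic, so eliminate the leading term of the running remainder at each step):
  leading term -3·x^3: subtract (-3)·g(x) = -3·x^3 + 12·x^2 + 3·x - 3, leaving 0
The remainder is 0, so f(x) = g(x) · h(x) with h(x) = -3. Hence g | f, i.e. f ∈ (g).

Final answer: YES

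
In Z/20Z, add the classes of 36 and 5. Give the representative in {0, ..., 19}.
Reduce the summands first: 36 ≡ 16 (mod 20), so 36 + 5 ≡ 16 + 5 (mod 20). 16 + 5 = 21; 21 = 1·20 + 1, so (36 + 5) mod 20 = 1.

Final answer: 1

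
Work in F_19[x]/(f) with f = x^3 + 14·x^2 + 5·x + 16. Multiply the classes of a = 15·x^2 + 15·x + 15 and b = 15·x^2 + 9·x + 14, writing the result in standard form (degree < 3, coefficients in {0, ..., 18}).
a · b ≡ 11·x^2 + 17·x + 10 (mod f(x))

Multiply as integer polynomials: a · b = 225·x^4 + 360·x^3 + 570·x^2 + 345·x + 210. Reducing coefficients mod 19: a · b ≡ 16·x^4 + 18·x^3 + 3·x + 1. Now divide by f(x) = x^3 + 14·x^2 + 5·x + 16 in F_19[x], eliminating the leading term at each step:
  leading term 16·x^4: subtract (16·x)·f(x) = 16·x^4 + 15·x^3 + 4·x^2 + 9·x, leaving 3·x^3 + 15·x^2 + 13·x + 1 (coefficients mod 19)
  leading term 3·x^3: subtract (3)·f(x) = 3·x^3 + 4·x^2 + 15·x + 10, leaving 11·x^2 + 17·x + 10 (coefficients mod 19)
The degree is now < 3, so this is the remainder. Hence a · b ≡ 11·x^2 + 17·x + 10 in F_19[x]/(f).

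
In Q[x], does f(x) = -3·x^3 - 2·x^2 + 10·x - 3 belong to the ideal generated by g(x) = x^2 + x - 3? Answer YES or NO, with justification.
YES

In Q[x] the ideal (g) consists of all multiples of g, so f ∈ (g) iff g | f, i.e. iff the remainder of f on division by g is 0. Divide f by g (g is monic, so eliminate the leading term of the running remainder at each step):
  leading term -3·x^3: subtract (-3·x)·g(x) = -3·x^3 - 3·x^2 + 9·x, leaving x^2 + x - 3
  leading term x^2: subtract (1)·g(x) = x^2 + x - 3, leaving 0
The remainder is 0, so f(x) = g(x) · h(x) with h(x) = 1 - 3·x. Hence g | f, i.e. f ∈ (g).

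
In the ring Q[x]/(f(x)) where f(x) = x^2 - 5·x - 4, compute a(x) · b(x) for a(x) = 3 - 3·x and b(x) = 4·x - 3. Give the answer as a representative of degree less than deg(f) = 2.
First multiply in Q[x] without reducing: a · b = -12·x^2 + 21·x - 9. Now divide by f(x) = x^2 - 5·x - 4, eliminating the leading term at each step:
  leading term -12·x^2: subtract (-12)·f(x) = -12·x^2 + 60·x + 48, leaving -39·x - 57
The degree is now < 2, so this is the remainder. Hence a · b ≡ -39·x - 57 in Q[x]/(f).

Final answer: a · b ≡ -39·x - 57 (mod f(x))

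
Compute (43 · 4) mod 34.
2

Reduce the factors first: 43 ≡ 9 (mod 34), so 43 · 4 ≡ 9 · 4 (mod 34). 9 · 4 = 36. Dividing by 34: 36 = 1·34 + 2. So (43 · 4) mod 34 = 2.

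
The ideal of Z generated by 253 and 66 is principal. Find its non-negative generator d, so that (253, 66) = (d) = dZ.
(253, 66) = (11); d = 11

In the PID Z, (a, b) is generated by gcd(a, b). Compute gcd(253, 66) with the extended Euclidean algorithm, tracking rows (r, s, t) with s·253 + t·66 = r:
  row A: (253, 1, 0)   [1·253 + 0·66 = 253]
  row B: (66, 0, 1)   [0·253 + 1·66 = 66]
  253 = 3·66 + 55   → row C = row A − 3·row B = (55, 1, −3)   [check: 1·253 − 3·66 = 55]
  66 = 1·55 + 11   → row D = row B − 1·row C = (11, −1, 4)   [check: −1·253 + 4·66 = 11]
  55 = 5·11 + 0   → remainder 0, stop. gcd = 11 (last nonzero row D).
So gcd(253, 66) = 11, with Bézout identity −1·253 + 4·66 = 11. Containment (⊇): the Bézout identity exhibits 11 as an element of (253, 66), giving (11) ⊆ (253, 66). Containment (⊆): since 11 | 253 and 11 | 66 (253 = 11·23, 66 = 11·6), every Z-linear combination of 253 and 66 is divisible by 11, so (253, 66) ⊆ (11). Therefore (253, 66) = (11), d = 11.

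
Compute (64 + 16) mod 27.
Reduce the summands first: 64 ≡ 10 (mod 27), so 64 + 16 ≡ 10 + 16 (mod 27). 10 + 16 = 26; 26 = 0·27 + 26, so (64 + 16) mod 27 = 26.

Final answer: 26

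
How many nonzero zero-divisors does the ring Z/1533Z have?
In Z/1533Z each nonzero element is either a unit (gcd with 1533 is 1) or a zero-divisor (gcd > 1). The number of units is φ(1533): factorise 1533 = 3 · 7 · 73, so φ(1533) = (3 − 1) · (7 − 1) · (73 − 1) = 2 · 6 · 72 = 864. The nonzero elements number 1533 − 1 = 1532. Hence the nonzero zero-divisors number 1532 − 864 = 668.

Final answer: Z/1533Z has 668 nonzero zero-divisors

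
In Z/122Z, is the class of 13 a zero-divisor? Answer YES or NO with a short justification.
gcd(13, 122) = 1, so 13 is a unit in Z/122Z (it has a multiplicative inverse). A unit cannot be a zero-divisor: if 13·b ≡ 0 then multiplying both sides by 13^(−1) gives b ≡ 0. So 13 is not a zero-divisor.

Final answer: NO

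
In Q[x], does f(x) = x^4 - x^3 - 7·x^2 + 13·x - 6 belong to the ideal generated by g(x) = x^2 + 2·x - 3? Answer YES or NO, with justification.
In Q[x] the ideal (g) consists of all multiples of g, so f ∈ (g) iff g | f, i.e. iff the remainder of f on division by g is 0. Divide f by g (g is monic, so eliminate the leading term of the running remainder at each step):
  leading term x^4: subtract (x^2)·g(x) = x^4 + 2·x^3 - 3·x^2, leaving -3·x^3 - 4·x^2 + 13·x - 6
  leading term -3·x^3: subtract (-3·x)·g(x) = -3·x^3 - 6·x^2 + 9·x, leaving 2·x^2 + 4·x - 6
  leading term 2·x^2: subtract (2)·g(x) = 2·x^2 + 4·x - 6, leaving 0
The remainder is 0, so f(x) = g(x) · h(x) with h(x) = x^2 - 3·x + 2. Hence g | f, i.e. f ∈ (g).

Final answer: YES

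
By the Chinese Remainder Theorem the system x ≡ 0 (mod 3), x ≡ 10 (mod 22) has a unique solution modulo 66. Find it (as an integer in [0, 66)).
x ≡ 54 (mod 66); the representative in [0, 66) is 54

The moduli 3, 22 are pairwise coprime, so by the CRT there is a unique solution mod 3·22 = 66.
Solve by successive substitution. Start with x ≡ 0 (mod 3).
  Combine with x ≡ 10 (mod 22): write x = 3·t and require 3·t ≡ 10 (mod 22). Since 3^(−1) ≡ 15 (mod 22), t ≡ 15·10 ≡ 18 (mod 22). So x ≡ 3·18 = 54 (mod 66).
Unique solution in [0, 66): x = 54.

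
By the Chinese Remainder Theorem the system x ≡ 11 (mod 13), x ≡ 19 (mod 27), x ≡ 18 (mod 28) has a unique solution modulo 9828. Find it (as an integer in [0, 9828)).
x ≡ 1558 (mod 9828); the representative in [0, 9828) is 1558

The moduli 13, 27, 28 are pairwise coprime, so by the CRT there is a unique solution mod 13·27·28 = 9828.
Solve by successive substitution. Start with x ≡ 11 (mod 13).
  Combine with x ≡ 19 (mod 27): write x = 11 + 13·t and require 11 + 13·t ≡ 19 (mod 27), i.e. 13·t ≡ 19 − 11 ≡ 8 (mod 27). Since 13^(−1) ≡ 25 (mod 27), t ≡ 25·8 ≡ 11 (mod 27). So x ≡ 11 + 13·11 = 154 (mod 351).
  Combine with x ≡ 18 (mod 28): write x = 154 + 351·t and require 154 + 351·t ≡ 18 (mod 28), i.e. 351·t ≡ 18 − 154 ≡ 4 (mod 28). Since 351^(−1) ≡ 15 (mod 28) (351 ≡ 15 (mod 28)), t ≡ 15·4 ≡ 4 (mod 28). So x ≡ 154 + 351·4 = 1558 (mod 9828).
Unique solution in [0, 9828): x = 1558.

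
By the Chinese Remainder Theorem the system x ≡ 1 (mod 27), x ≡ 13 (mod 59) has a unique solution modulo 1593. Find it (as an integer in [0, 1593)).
The moduli 27, 59 are pairwise coprime, so by the CRT there is a unique solution mod 27·59 = 1593.
Solve by successive substitution. Start with x ≡ 1 (mod 27).
  Combine with x ≡ 13 (mod 59): write x = 1 + 27·t and require 1 + 27·t ≡ 13 (mod 59), i.e. 27·t ≡ 13 − 1 ≡ 12 (mod 59). Since 27^(−1) ≡ 35 (mod 59), t ≡ 35·12 ≡ 7 (mod 59). So x ≡ 1 + 27·7 = 190 (mod 1593).
Unique solution in [0, 1593): x = 190.

Final answer: x ≡ 190 (mod 1593); the representative in [0, 1593) is 190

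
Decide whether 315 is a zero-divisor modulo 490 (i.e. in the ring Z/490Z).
gcd(315, 490) = 35 > 1, so 315 is not a unit in Z/490Z. In Z/nZ every nonzero non-unit is a zero-divisor: explicitly, take b = 490/gcd = 14 ≠ 0 (mod 490); then 315·14 = 4410 = 9·490, i.e. 315·14 ≡ 0 (mod 490). So 315 is a zero-divisor.

Final answer: YES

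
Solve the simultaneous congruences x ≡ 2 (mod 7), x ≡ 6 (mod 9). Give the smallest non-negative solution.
The moduli 7, 9 are pairwise coprime, so by the CRT there is a unique solution mod 7·9 = 63.
Solve by successive substitution. Start with x ≡ 2 (mod 7).
  Combine with x ≡ 6 (mod 9): write x = 2 + 7·t and require 2 + 7·t ≡ 6 (mod 9), i.e. 7·t ≡ 6 − 2 ≡ 4 (mod 9). Since 7^(−1) ≡ 4 (mod 9), t ≡ 4·4 ≡ 7 (mod 9). So x ≡ 2 + 7·7 = 51 (mod 63).
Unique solution in [0, 63): x = 51.

Final answer: x ≡ 51 (mod 63); the representative in [0, 63) is 51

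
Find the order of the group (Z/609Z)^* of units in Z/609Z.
(Z/609Z)^* consists of the classes a with gcd(a, 609) = 1, so its order is φ(609). φ is multiplicative, with φ(p^e) = p^e − p^(e−1). Factorise 609 = 3 · 7 · 29. Then
  φ(609) = (3 − 1) · (7 − 1) · (29 − 1) = 2 · 6 · 28 = 336.
Thus |(Z/609Z)^*| = 336.

Final answer: |(Z/609Z)^*| = 336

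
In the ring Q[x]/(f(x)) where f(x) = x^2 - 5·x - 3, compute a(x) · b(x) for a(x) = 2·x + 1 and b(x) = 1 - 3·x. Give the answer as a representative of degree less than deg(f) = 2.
First multiply in Q[x] without reducing: a · b = -6·x^2 - x + 1. Now divide by f(x) = x^2 - 5·x - 3, eliminating the leading term at each step:
  leading term -6·x^2: subtract (-6)·f(x) = -6·x^2 + 30·x + 18, leaving -31·x - 17
The degree is now < 2, so this is the remainder. Hence a · b ≡ -31·x - 17 in Q[x]/(f).

Final answer: a · b ≡ -31·x - 17 (mod f(x))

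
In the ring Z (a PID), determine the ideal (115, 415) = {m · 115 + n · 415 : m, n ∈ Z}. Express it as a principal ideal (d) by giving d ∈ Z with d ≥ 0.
In the PID Z, (a, b) is generated by gcd(a, b). Compute gcd(415, 115) with the extended Euclidean algorithm, tracking rows (r, s, t) with s·415 + t·115 = r:
  row A: (415, 1, 0)   [1·415 + 0·115 = 415]
  row B: (115, 0, 1)   [0·415 + 1·115 = 115]
  415 = 3·115 + 70   → row C = row A − 3·row B = (70, 1, −3)   [check: 1·415 − 3·115 = 70]
  115 = 1·70 + 45   → row D = row B − 1·row C = (45, −1, 4)   [check: −1·415 + 4·115 = 45]
  70 = 1·45 + 25   → row E = row C − 1·row D = (25, 2, −7)   [check: 2·415 − 7·115 = 25]
  45 = 1·25 + 20   → row F = row D − 1·row E = (20, −3, 11)   [check: −3·415 + 11·115 = 20]
  25 = 1·20 + 5   → row G = row E − 1·row F = (5, 5, −18)   [check: 5·415 − 18·115 = 5]
  20 = 4·5 + 0   → remainder 0, stop. gcd = 5 (last nonzero row G).
So gcd(115, 415) = 5, with Bézout identity 5·415 − 18·115 = 5. Containment (⊇): the Bézout identity exhibits 5 as an element of (115, 415), giving (5) ⊆ (115, 415). Containment (⊆): since 5 | 115 and 5 | 415 (115 = 5·23, 415 = 5·83), every Z-linear combination of 115 and 415 is divisible by 5, so (115, 415) ⊆ (5). Therefore (115, 415) = (5), d = 5.

Final answer: (115, 415) = (5); d = 5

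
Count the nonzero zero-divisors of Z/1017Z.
Z/1017Z has 344 nonzero zero-divisors

In Z/1017Z each nonzero element is either a unit (gcd with 1017 is 1) or a zero-divisor (gcd > 1). The number of units is φ(1017): factorise 1017 = 3^2 · 113, so φ(1017) = (3^2 − 3^1) · (113 − 1) = 6 · 112 = 672. The nonzero elements number 1017 − 1 = 1016. Hence the nonzero zero-divisors number 1016 − 672 = 344.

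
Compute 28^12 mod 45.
1

Use repeated squaring. Binary(12) = 1100. Walk through the bits of the exponent 12 left-to-right: at each bit after the leading one, square the running value, then multiply by 28 if the bit is 1 (always reducing mod 45):
  bit 1 = 1 (leading): start with 28.
  bit 2 = 1: square 28^2 = 784 ≡ 19; bit is 1, so multiply 19·28 = 532 ≡ 37 (mod 45).
  bit 3 = 0: square 37^2 = 1369 ≡ 19 (mod 45).
  bit 4 = 0: square 19^2 = 361 ≡ 1 (mod 45).
Final value: 28^12 ≡ 1 (mod 45).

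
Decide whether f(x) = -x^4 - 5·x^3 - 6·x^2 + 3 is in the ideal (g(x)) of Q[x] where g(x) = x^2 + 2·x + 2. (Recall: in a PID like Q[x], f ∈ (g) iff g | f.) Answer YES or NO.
In Q[x] the ideal (g) consists of all multiples of g, so f ∈ (g) iff g | f, i.e. iff the remainder of f on division by g is 0. Divide f by g (g is monic, so eliminate the leading term of the running remainder at each step):
  leading term -x^4: subtract (-x^2)·g(x) = -x^4 - 2·x^3 - 2·x^2, leaving -3·x^3 - 4·x^2 + 3
  leading term -3·x^3: subtract (-3·x)·g(x) = -3·x^3 - 6·x^2 - 6·x, leaving 2·x^2 + 6·x + 3
  leading term 2·x^2: subtract (2)·g(x) = 2·x^2 + 4·x + 4, leaving 2·x - 1
The remainder r(x) = 2·x - 1 ≠ 0 (and deg r < deg g), so g ∤ f, i.e. f ∉ (g).

Final answer: NO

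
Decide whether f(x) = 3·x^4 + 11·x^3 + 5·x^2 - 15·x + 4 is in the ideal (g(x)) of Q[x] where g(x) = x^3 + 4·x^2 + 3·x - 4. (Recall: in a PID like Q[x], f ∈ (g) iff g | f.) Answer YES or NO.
YES

In Q[x] the ideal (g) consists of all multiples of g, so f ∈ (g) iff g | f, i.e. iff the remainder of f on division by g is 0. Divide f by g (g is monic, so eliminate the leading term of the running remainder at each step):
  leading term 3·x^4: subtract (3·x)·g(x) = 3·x^4 + 12·x^3 + 9·x^2 - 12·x, leaving -x^3 - 4·x^2 - 3·x + 4
  leading term -x^3: subtract (-1)·g(x) = -x^3 - 4·x^2 - 3·x + 4, leaving 0
The remainder is 0, so f(x) = g(x) · h(x) with h(x) = 3·x - 1. Hence g | f, i.e. f ∈ (g).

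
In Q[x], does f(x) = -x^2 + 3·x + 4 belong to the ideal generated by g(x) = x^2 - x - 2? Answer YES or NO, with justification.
NO

In Q[x] the ideal (g) consists of all multiples of g, so f ∈ (g) iff g | f, i.e. iff the remainder of f on division by g is 0. Divide f by g (g is monic, so eliminate the leading term of the running remainder at each step):
  leading term -x^2: subtract (-1)·g(x) = -x^2 + x + 2, leaving 2·x + 2
The remainder r(x) = 2·x + 2 ≠ 0 (and deg r < deg g), so g ∤ f, i.e. f ∉ (g).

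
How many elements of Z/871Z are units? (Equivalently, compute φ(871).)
An element a ∈ Z/871Z is a unit iff gcd(a, 871) = 1, so the number of units is φ(871). φ is multiplicative, with φ(p^e) = p^e − p^(e−1). Factorise 871 = 13 · 67. Then
  φ(871) = (13 − 1) · (67 − 1) = 12 · 66 = 792.

Final answer: Z/871Z has φ(871) = 792 units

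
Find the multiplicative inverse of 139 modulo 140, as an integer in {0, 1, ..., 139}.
Apply the extended Euclidean algorithm to (140, 139), tracking rows (r, s, t) with s·140 + t·139 = r. Each division r_prev = q·r_cur + r_new produces the new row as (previous row) − q·(current row):
  row A: (140, 1, 0)   [1·140 + 0·139 = 140]
  row B: (139, 0, 1)   [0·140 + 1·139 = 139]
  140 = 1·139 + 1   → row C = row A − 1·row B = (1, 1, −1)   [check: 1·140 − 1·139 = 1]
  139 = 139·1 + 0   → remainder 0, stop. gcd = 1 (last nonzero row C).
The gcd is 1, so 139 is invertible mod 140. The last nonzero row gives 1·140 − 1·139 = 1, so t = −1. So 139^(−1) ≡ −1 ≡ 139 (mod 140). Verify: 139 · 139 = 19321 ≡ 1 (mod 140). ✓

Final answer: 139^(−1) ≡ 139 (mod 140)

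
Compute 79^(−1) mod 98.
Apply the extended Euclidean algorithm to (98, 79), tracking rows (r, s, t) with s·98 + t·79 = r. Each division r_prev = q·r_cur + r_new produces the new row as (previous row) − q·(current row):
  row A: (98, 1, 0)   [1·98 + 0·79 = 98]
  row B: (79, 0, 1)   [0·98 + 1·79 = 79]
  98 = 1·79 + 19   → row C = row A − 1·row B = (19, 1, −1)   [check: 1·98 − 1·79 = 19]
  79 = 4·19 + 3   → row D = row B − 4·row C = (3, −4, 5)   [check: −4·98 + 5·79 = 3]
  19 = 6·3 + 1   → row E = row C − 6·row D = (1, 25, −31)   [check: 25·98 − 31·79 = 1]
  3 = 3·1 + 0   → remainder 0, stop. gcd = 1 (last nonzero row E).
The gcd is 1, so 79 is invertible mod 98. The last nonzero row gives 25·98 − 31·79 = 1, so t = −31. So 79^(−1) ≡ −31 ≡ 67 (mod 98). Verify: 79 · 67 = 5293 ≡ 1 (mod 98). ✓

Final answer: 79^(−1) ≡ 67 (mod 98)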